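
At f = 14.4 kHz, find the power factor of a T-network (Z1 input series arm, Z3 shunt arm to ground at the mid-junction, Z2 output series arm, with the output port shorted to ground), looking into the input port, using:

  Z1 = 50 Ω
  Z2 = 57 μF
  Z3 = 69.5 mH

Step 1 — Angular frequency: ω = 2π·f = 2π·1.44e+04 = 9.048e+04 rad/s.
Step 2 — Component impedances:
  Z1: Z = R = 50 Ω
  Z2: Z = 1/(jωC) = -j/(ω·C) = 0 - j0.1939 Ω
  Z3: Z = jωL = j·9.048e+04·0.0695 = 0 + j6288 Ω
Step 3 — With the output port shorted to ground, the output series arm Z2 runs from the junction to ground; the shunt arm Z3 also runs from the junction to ground. They appear in parallel: Z3 || Z2 = 0 - j0.1939 Ω.
Step 4 — Series with input arm Z1: Z_in = Z1 + (Z3 || Z2) = 50 - j0.1939 Ω = 50∠-0.2° Ω.
Step 5 — Power factor: PF = cos(φ) = Re(Z)/|Z| = 50/50 = 1.
Step 6 — Type: Im(Z) = -0.1939 ⇒ leading (phase φ = -0.2°).

PF = 1 (leading, φ = -0.2°)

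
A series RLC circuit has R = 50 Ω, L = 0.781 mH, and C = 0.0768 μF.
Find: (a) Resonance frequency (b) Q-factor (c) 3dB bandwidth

Step 1 — Resonance: ω₀ = 1/√(LC) = 1/√(0.000781·7.68e-08) = 1.291e+05 rad/s.
Step 2 — f₀ = ω₀/(2π) = 2.055e+04 Hz.
Step 3 — Series Q: Q = ω₀L/R = 1.291e+05·0.000781/50 = 2.017.
Step 4 — Bandwidth: Δω = ω₀/Q = 6.402e+04 rad/s; BW = Δω/(2π) = 1.019e+04 Hz.

(a) f₀ = 2.055e+04 Hz  (b) Q = 2.017  (c) BW = 1.019e+04 Hz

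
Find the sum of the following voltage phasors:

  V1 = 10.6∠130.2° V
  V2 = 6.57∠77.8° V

Step 1 — Convert each phasor to rectangular form:
  V1 = 10.6·(cos(130.2°) + j·sin(130.2°)) = -6.842 + j8.096 V
  V2 = 6.57·(cos(77.8°) + j·sin(77.8°)) = 1.388 + j6.422 V
Step 2 — Sum components: V_total = -5.453 + j14.52 V.
Step 3 — Convert to polar: |V_total| = 15.51 V, ∠V_total = 110.6°.

V_total = 15.51∠110.6° V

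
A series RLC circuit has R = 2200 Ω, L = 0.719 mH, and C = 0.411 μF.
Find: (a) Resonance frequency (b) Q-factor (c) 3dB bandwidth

Step 1 — Resonance condition Im(Z)=0 gives ω₀ = 1/√(LC).
Step 2 — ω₀ = 1/√(0.000719·4.11e-07) = 5.817e+04 rad/s.
Step 3 — f₀ = ω₀/(2π) = 9258 Hz.
Step 4 — Series Q: Q = ω₀L/R = 5.817e+04·0.000719/2200 = 0.01901.
Step 5 — 3dB bandwidth: Δω = ω₀/Q = 3.06e+06 rad/s; BW = Δω/(2π) = 4.87e+05 Hz.

(a) f₀ = 9258 Hz  (b) Q = 0.01901  (c) BW = 4.87e+05 Hz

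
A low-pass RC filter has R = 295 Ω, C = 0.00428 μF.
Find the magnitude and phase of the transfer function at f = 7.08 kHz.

Step 1 — Angular frequency: ω = 2π·7080 = 4.448e+04 rad/s.
Step 2 — Transfer function: H(jω) = 1/(1 + jωRC).
Step 3 — Denominator: 1 + jωRC = 1 + j·4.448e+04·295·4.28e-09 = 1 + j0.05617.
Step 4 — H = 0.9969 - j0.05599.
Step 5 — Magnitude: |H| = 0.9984 (-0.0 dB); phase: φ = -3.2°.

|H| = 0.9984 (-0.0 dB), φ = -3.2°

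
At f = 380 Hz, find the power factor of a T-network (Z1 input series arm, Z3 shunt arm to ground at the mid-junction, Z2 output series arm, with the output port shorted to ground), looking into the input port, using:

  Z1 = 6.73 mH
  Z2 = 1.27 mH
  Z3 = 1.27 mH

Step 1 — Angular frequency: ω = 2π·f = 2π·380 = 2388 rad/s.
Step 2 — Component impedances:
  Z1: Z = jωL = j·2388·0.00673 = 0 + j16.07 Ω
  Z2: Z = jωL = j·2388·0.00127 = 0 + j3.032 Ω
  Z3: Z = jωL = j·2388·0.00127 = 0 + j3.032 Ω
Step 3 — With the output port shorted to ground, the output series arm Z2 runs from the junction to ground; the shunt arm Z3 also runs from the junction to ground. They appear in parallel: Z3 || Z2 = 0 + j1.516 Ω.
Step 4 — Series with input arm Z1: Z_in = Z1 + (Z3 || Z2) = 0 + j17.58 Ω = 17.58∠90.0° Ω.
Step 5 — Power factor: PF = cos(φ) = Re(Z)/|Z| = 0/17.58 = 0.
Step 6 — Type: Im(Z) = 17.58 ⇒ lagging (phase φ = 90.0°).

PF = 0 (lagging, φ = 90.0°)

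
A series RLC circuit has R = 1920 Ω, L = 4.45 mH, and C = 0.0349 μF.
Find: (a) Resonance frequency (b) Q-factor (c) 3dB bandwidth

Step 1 — Resonance condition Im(Z)=0 gives ω₀ = 1/√(LC).
Step 2 — ω₀ = 1/√(0.00445·3.49e-08) = 8.024e+04 rad/s.
Step 3 — f₀ = ω₀/(2π) = 1.277e+04 Hz.
Step 4 — Series Q: Q = ω₀L/R = 8.024e+04·0.00445/1920 = 0.186.
Step 5 — 3dB bandwidth: Δω = ω₀/Q = 4.315e+05 rad/s; BW = Δω/(2π) = 6.867e+04 Hz.

(a) f₀ = 1.277e+04 Hz  (b) Q = 0.186  (c) BW = 6.867e+04 Hz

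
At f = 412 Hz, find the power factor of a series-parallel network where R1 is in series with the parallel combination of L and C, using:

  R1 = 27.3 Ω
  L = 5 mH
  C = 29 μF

Step 1 — Angular frequency: ω = 2π·f = 2π·412 = 2589 rad/s.
Step 2 — Component impedances:
  R1: Z = R = 27.3 Ω
  L: Z = jωL = j·2589·0.005 = 0 + j12.94 Ω
  C: Z = 1/(jωC) = -j/(ω·C) = 0 - j13.32 Ω
Step 3 — Parallel branch: L || C = 1/(1/L + 1/C) = 0 + j457 Ω.
Step 4 — Series with R1: Z_total = R1 + (L || C) = 27.3 + j457 Ω = 457.8∠86.6° Ω.
Step 5 — Power factor: PF = cos(φ) = Re(Z)/|Z| = 27.3/457.8 = 0.05963.
Step 6 — Type: Im(Z) = 457 ⇒ lagging (phase φ = 86.6°).

PF = 0.05963 (lagging, φ = 86.6°)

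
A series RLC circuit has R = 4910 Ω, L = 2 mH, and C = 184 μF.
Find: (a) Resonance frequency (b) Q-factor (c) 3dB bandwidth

Step 1 — Resonance condition Im(Z)=0 gives ω₀ = 1/√(LC).
Step 2 — ω₀ = 1/√(0.002·0.000184) = 1648 rad/s.
Step 3 — f₀ = ω₀/(2π) = 262.4 Hz.
Step 4 — Series Q: Q = ω₀L/R = 1648·0.002/4910 = 0.0006715.
Step 5 — 3dB bandwidth: Δω = ω₀/Q = 2.455e+06 rad/s; BW = Δω/(2π) = 3.907e+05 Hz.

(a) f₀ = 262.4 Hz  (b) Q = 0.0006715  (c) BW = 3.907e+05 Hz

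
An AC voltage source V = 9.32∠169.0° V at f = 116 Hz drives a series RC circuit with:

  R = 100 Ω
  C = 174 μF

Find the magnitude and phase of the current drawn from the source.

Step 1 — Angular frequency: ω = 2π·f = 2π·116 = 728.8 rad/s.
Step 2 — Component impedances:
  R: Z = R = 100 Ω
  C: Z = 1/(jωC) = -j/(ω·C) = 0 - j7.885 Ω
Step 3 — Series combination: Z_total = R + C = 100 - j7.885 Ω = 100.3∠-4.5° Ω.
Step 4 — Source phasor: V = 9.32∠169.0° V = -9.149 + j1.778 V.
Step 5 — Ohm's law: I = V / Z_total = (-9.149 + j1.778) / (100 - j7.885) = -0.09232 + j0.0105 A.
Step 6 — Convert to polar: |I| = 0.09291 A, ∠I = 173.5°.

I = 0.09291∠173.5° A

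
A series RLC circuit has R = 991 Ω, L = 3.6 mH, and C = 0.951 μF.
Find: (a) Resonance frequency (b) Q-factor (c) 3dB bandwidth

Step 1 — Resonance condition Im(Z)=0 gives ω₀ = 1/√(LC).
Step 2 — ω₀ = 1/√(0.0036·9.51e-07) = 1.709e+04 rad/s.
Step 3 — f₀ = ω₀/(2π) = 2720 Hz.
Step 4 — Series Q: Q = ω₀L/R = 1.709e+04·0.0036/991 = 0.06209.
Step 5 — 3dB bandwidth: Δω = ω₀/Q = 2.753e+05 rad/s; BW = Δω/(2π) = 4.381e+04 Hz.

(a) f₀ = 2720 Hz  (b) Q = 0.06209  (c) BW = 4.381e+04 Hz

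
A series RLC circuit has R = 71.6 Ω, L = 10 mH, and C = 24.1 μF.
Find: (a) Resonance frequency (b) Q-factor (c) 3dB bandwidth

Step 1 — Resonance: ω₀ = 1/√(LC) = 1/√(0.01·2.41e-05) = 2037 rad/s.
Step 2 — f₀ = ω₀/(2π) = 324.2 Hz.
Step 3 — Series Q: Q = ω₀L/R = 2037·0.01/71.6 = 0.2845.
Step 4 — Bandwidth: Δω = ω₀/Q = 7160 rad/s; BW = Δω/(2π) = 1140 Hz.

(a) f₀ = 324.2 Hz  (b) Q = 0.2845  (c) BW = 1140 Hz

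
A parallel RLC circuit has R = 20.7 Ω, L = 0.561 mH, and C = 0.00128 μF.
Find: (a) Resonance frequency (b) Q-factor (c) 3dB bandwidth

Step 1 — Resonance: ω₀ = 1/√(LC) = 1/√(0.000561·1.28e-09) = 1.18e+06 rad/s.
Step 2 — f₀ = ω₀/(2π) = 1.878e+05 Hz.
Step 3 — Parallel Q: Q = R/(ω₀L) = 20.7/(1.18e+06·0.000561) = 0.03127.
Step 4 — Bandwidth: Δω = ω₀/Q = 3.774e+07 rad/s; BW = Δω/(2π) = 6.007e+06 Hz.

(a) f₀ = 1.878e+05 Hz  (b) Q = 0.03127  (c) BW = 6.007e+06 Hz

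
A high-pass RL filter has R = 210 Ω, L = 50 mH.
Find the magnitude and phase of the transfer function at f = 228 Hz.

Step 1 — Angular frequency: ω = 2π·228 = 1433 rad/s.
Step 2 — Transfer function: H(jω) = jωL/(R + jωL).
Step 3 — Numerator jωL = j·71.63; denominator R + jωL = 210 + j71.63.
Step 4 — H = 0.1042 + j0.3055.
Step 5 — Magnitude: |H| = 0.3228 (-9.8 dB); phase: φ = 71.2°.

|H| = 0.3228 (-9.8 dB), φ = 71.2°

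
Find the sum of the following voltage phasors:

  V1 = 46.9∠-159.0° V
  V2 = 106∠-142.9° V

Step 1 — Convert each phasor to rectangular form:
  V1 = 46.9·(cos(-159.0°) + j·sin(-159.0°)) = -43.78 - j16.81 V
  V2 = 106·(cos(-142.9°) + j·sin(-142.9°)) = -84.54 - j63.94 V
Step 2 — Sum components: V_total = -128.3 - j80.75 V.
Step 3 — Convert to polar: |V_total| = 151.6 V, ∠V_total = -147.8°.

V_total = 151.6∠-147.8° V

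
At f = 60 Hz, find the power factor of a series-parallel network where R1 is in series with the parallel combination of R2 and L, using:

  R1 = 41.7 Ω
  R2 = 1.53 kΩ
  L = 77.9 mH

Step 1 — Angular frequency: ω = 2π·f = 2π·60 = 377 rad/s.
Step 2 — Component impedances:
  R1: Z = R = 41.7 Ω
  R2: Z = R = 1530 Ω
  L: Z = jωL = j·377·0.0779 = 0 + j29.37 Ω
Step 3 — Parallel branch: R2 || L = 1/(1/R2 + 1/L) = 0.5635 + j29.36 Ω.
Step 4 — Series with R1: Z_total = R1 + (R2 || L) = 42.26 + j29.36 Ω = 51.46∠34.8° Ω.
Step 5 — Power factor: PF = cos(φ) = Re(Z)/|Z| = 42.263/51.459 = 0.8213.
Step 6 — Type: Im(Z) = 29.36 ⇒ lagging (phase φ = 34.8°).

PF = 0.8213 (lagging, φ = 34.8°)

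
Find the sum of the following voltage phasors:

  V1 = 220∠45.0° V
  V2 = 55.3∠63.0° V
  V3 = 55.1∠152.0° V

Step 1 — Convert each phasor to rectangular form:
  V1 = 220·(cos(45.0°) + j·sin(45.0°)) = 155.6 + j155.6 V
  V2 = 55.3·(cos(63.0°) + j·sin(63.0°)) = 25.11 + j49.27 V
  V3 = 55.1·(cos(152.0°) + j·sin(152.0°)) = -48.65 + j25.87 V
Step 2 — Sum components: V_total = 132 + j230.7 V.
Step 3 — Convert to polar: |V_total| = 265.8 V, ∠V_total = 60.2°.

V_total = 265.8∠60.2° V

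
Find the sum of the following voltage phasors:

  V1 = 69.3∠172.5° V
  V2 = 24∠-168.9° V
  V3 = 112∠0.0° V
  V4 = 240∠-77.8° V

Step 1 — Convert each phasor to rectangular form:
  V1 = 69.3·(cos(172.5°) + j·sin(172.5°)) = -68.71 + j9.045 V
  V2 = 24·(cos(-168.9°) + j·sin(-168.9°)) = -23.55 - j4.621 V
  V3 = 112·(cos(0.0°) + j·sin(0.0°)) = 112 V
  V4 = 240·(cos(-77.8°) + j·sin(-77.8°)) = 50.72 - j234.6 V
Step 2 — Sum components: V_total = 70.46 - j230.2 V.
Step 3 — Convert to polar: |V_total| = 240.7 V, ∠V_total = -73.0°.

V_total = 240.7∠-73.0° V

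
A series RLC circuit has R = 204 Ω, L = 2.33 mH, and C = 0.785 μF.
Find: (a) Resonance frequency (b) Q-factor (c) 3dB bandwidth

Step 1 — Resonance condition Im(Z)=0 gives ω₀ = 1/√(LC).
Step 2 — ω₀ = 1/√(0.00233·7.85e-07) = 2.338e+04 rad/s.
Step 3 — f₀ = ω₀/(2π) = 3721 Hz.
Step 4 — Series Q: Q = ω₀L/R = 2.338e+04·0.00233/204 = 0.2671.
Step 5 — 3dB bandwidth: Δω = ω₀/Q = 8.755e+04 rad/s; BW = Δω/(2π) = 1.393e+04 Hz.

(a) f₀ = 3721 Hz  (b) Q = 0.2671  (c) BW = 1.393e+04 Hz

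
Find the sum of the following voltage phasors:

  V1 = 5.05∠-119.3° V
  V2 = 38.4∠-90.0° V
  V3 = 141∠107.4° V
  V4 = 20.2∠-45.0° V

Step 1 — Convert each phasor to rectangular form:
  V1 = 5.05·(cos(-119.3°) + j·sin(-119.3°)) = -2.471 - j4.404 V
  V2 = 38.4·(cos(-90.0°) + j·sin(-90.0°)) = 0 - j38.4 V
  V3 = 141·(cos(107.4°) + j·sin(107.4°)) = -42.16 + j134.5 V
  V4 = 20.2·(cos(-45.0°) + j·sin(-45.0°)) = 14.28 - j14.28 V
Step 2 — Sum components: V_total = -30.35 + j77.46 V.
Step 3 — Convert to polar: |V_total| = 83.19 V, ∠V_total = 111.4°.

V_total = 83.19∠111.4° V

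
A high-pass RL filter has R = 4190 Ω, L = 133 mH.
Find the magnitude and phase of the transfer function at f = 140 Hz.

Step 1 — Angular frequency: ω = 2π·140 = 879.6 rad/s.
Step 2 — Transfer function: H(jω) = jωL/(R + jωL).
Step 3 — Numerator jωL = j·117; denominator R + jωL = 4190 + j117.
Step 4 — H = 0.000779 + j0.0279.
Step 5 — Magnitude: |H| = 0.02791 (-31.1 dB); phase: φ = 88.4°.

|H| = 0.02791 (-31.1 dB), φ = 88.4°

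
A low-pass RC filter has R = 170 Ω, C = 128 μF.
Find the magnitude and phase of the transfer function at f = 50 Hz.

Step 1 — Angular frequency: ω = 2π·50 = 314.2 rad/s.
Step 2 — Transfer function: H(jω) = 1/(1 + jωRC).
Step 3 — Denominator: 1 + jωRC = 1 + j·314.2·170·0.000128 = 1 + j6.836.
Step 4 — H = 0.02095 - j0.1432.
Step 5 — Magnitude: |H| = 0.1447 (-16.8 dB); phase: φ = -81.7°.

|H| = 0.1447 (-16.8 dB), φ = -81.7°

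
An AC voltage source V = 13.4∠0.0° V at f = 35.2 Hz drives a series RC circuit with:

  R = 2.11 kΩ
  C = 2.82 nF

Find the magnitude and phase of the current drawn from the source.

Step 1 — Angular frequency: ω = 2π·f = 2π·35.2 = 221.2 rad/s.
Step 2 — Component impedances:
  R: Z = R = 2110 Ω
  C: Z = 1/(jωC) = -j/(ω·C) = 0 - j1.603e+06 Ω
Step 3 — Series combination: Z_total = R + C = 2110 - j1.603e+06 Ω = 1.603e+06∠-89.9° Ω.
Step 4 — Source phasor: V = 13.4∠0.0° V = 13.4 V.
Step 5 — Ohm's law: I = V / Z_total = (13.4) / (2110 - j1.603e+06) = 1.1e-08 + j8.357e-06 A.
Step 6 — Convert to polar: |I| = 8.357e-06 A, ∠I = 89.9°.

I = 8.357e-06∠89.9° A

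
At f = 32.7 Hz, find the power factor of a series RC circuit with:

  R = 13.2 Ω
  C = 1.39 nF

Step 1 — Angular frequency: ω = 2π·f = 2π·32.7 = 205.5 rad/s.
Step 2 — Component impedances:
  R: Z = R = 13.2 Ω
  C: Z = 1/(jωC) = -j/(ω·C) = 0 - j3.502e+06 Ω
Step 3 — Series combination: Z_total = R + C = 13.2 - j3.502e+06 Ω = 3.502e+06∠-90.0° Ω.
Step 4 — Power factor: PF = cos(φ) = Re(Z)/|Z| = 13.2/3.5015e+06 = 3.77e-06.
Step 5 — Type: Im(Z) = -3.502e+06 ⇒ leading (phase φ = -90.0°).

PF = 3.77e-06 (leading, φ = -90.0°)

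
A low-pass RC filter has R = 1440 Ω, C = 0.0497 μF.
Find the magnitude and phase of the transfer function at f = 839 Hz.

Step 1 — Angular frequency: ω = 2π·839 = 5272 rad/s.
Step 2 — Transfer function: H(jω) = 1/(1 + jωRC).
Step 3 — Denominator: 1 + jωRC = 1 + j·5272·1440·4.97e-08 = 1 + j0.3773.
Step 4 — H = 0.8754 - j0.3303.
Step 5 — Magnitude: |H| = 0.9356 (-0.6 dB); phase: φ = -20.7°.

|H| = 0.9356 (-0.6 dB), φ = -20.7°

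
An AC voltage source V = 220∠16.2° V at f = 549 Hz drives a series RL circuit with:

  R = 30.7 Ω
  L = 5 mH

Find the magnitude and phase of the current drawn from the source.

Step 1 — Angular frequency: ω = 2π·f = 2π·549 = 3449 rad/s.
Step 2 — Component impedances:
  R: Z = R = 30.7 Ω
  L: Z = jωL = j·3449·0.005 = 0 + j17.25 Ω
Step 3 — Series combination: Z_total = R + L = 30.7 + j17.25 Ω = 35.21∠29.3° Ω.
Step 4 — Source phasor: V = 220∠16.2° V = 211.3 + j61.38 V.
Step 5 — Ohm's law: I = V / Z_total = (211.3 + j61.38) / (30.7 + j17.25) = 6.084 - j1.419 A.
Step 6 — Convert to polar: |I| = 6.248 A, ∠I = -13.1°.

I = 6.248∠-13.1° A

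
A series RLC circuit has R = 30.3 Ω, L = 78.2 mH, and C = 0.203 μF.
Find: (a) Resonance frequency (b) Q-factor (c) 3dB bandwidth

Step 1 — Resonance: ω₀ = 1/√(LC) = 1/√(0.0782·2.03e-07) = 7937 rad/s.
Step 2 — f₀ = ω₀/(2π) = 1263 Hz.
Step 3 — Series Q: Q = ω₀L/R = 7937·0.0782/30.3 = 20.48.
Step 4 — Bandwidth: Δω = ω₀/Q = 387.5 rad/s; BW = Δω/(2π) = 61.67 Hz.

(a) f₀ = 1263 Hz  (b) Q = 20.48  (c) BW = 61.67 Hz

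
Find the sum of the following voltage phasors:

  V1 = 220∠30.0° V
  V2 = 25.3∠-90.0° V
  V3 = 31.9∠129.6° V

Step 1 — Convert each phasor to rectangular form:
  V1 = 220·(cos(30.0°) + j·sin(30.0°)) = 190.5 + j110 V
  V2 = 25.3·(cos(-90.0°) + j·sin(-90.0°)) = 0 - j25.3 V
  V3 = 31.9·(cos(129.6°) + j·sin(129.6°)) = -20.33 + j24.58 V
Step 2 — Sum components: V_total = 170.2 + j109.3 V.
Step 3 — Convert to polar: |V_total| = 202.3 V, ∠V_total = 32.7°.

V_total = 202.3∠32.7° V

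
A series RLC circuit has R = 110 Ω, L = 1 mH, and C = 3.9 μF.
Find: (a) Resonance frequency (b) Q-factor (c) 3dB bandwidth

Step 1 — Resonance: ω₀ = 1/√(LC) = 1/√(0.001·3.9e-06) = 1.601e+04 rad/s.
Step 2 — f₀ = ω₀/(2π) = 2549 Hz.
Step 3 — Series Q: Q = ω₀L/R = 1.601e+04·0.001/110 = 0.1456.
Step 4 — Bandwidth: Δω = ω₀/Q = 1.1e+05 rad/s; BW = Δω/(2π) = 1.751e+04 Hz.

(a) f₀ = 2549 Hz  (b) Q = 0.1456  (c) BW = 1.751e+04 Hz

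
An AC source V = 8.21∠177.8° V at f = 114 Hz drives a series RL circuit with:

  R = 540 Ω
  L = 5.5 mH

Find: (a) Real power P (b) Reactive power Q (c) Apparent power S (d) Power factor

Step 1 — Angular frequency: ω = 2π·f = 2π·114 = 716.3 rad/s.
Step 2 — Component impedances:
  R: Z = R = 540 Ω
  L: Z = jωL = j·716.3·0.0055 = 0 + j3.94 Ω
Step 3 — Series combination: Z_total = R + L = 540 + j3.94 Ω = 540∠0.4° Ω.
Step 4 — Source phasor: V = 8.21∠177.8° V = -8.204 + j0.3152 V.
Step 5 — Current: I = V / Z = -0.01519 + j0.0006944 A = 0.0152∠177.4° A.
Step 6 — Complex power: S = V·I* = 0.1248 + j0.0009106 VA.
Step 7 — Real power: P = Re(S) = 0.1248 W.
Step 8 — Reactive power: Q = Im(S) = 0.0009106 VAR.
Step 9 — Apparent power: |S| = 0.1248 VA.
Step 10 — Power factor: PF = P/|S| = 1 (lagging).

(a) P = 0.1248 W  (b) Q = 0.0009106 VAR  (c) S = 0.1248 VA  (d) PF = 1 (lagging)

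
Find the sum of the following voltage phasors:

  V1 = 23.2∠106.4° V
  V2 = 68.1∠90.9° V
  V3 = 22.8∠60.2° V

Step 1 — Convert each phasor to rectangular form:
  V1 = 23.2·(cos(106.4°) + j·sin(106.4°)) = -6.55 + j22.26 V
  V2 = 68.1·(cos(90.9°) + j·sin(90.9°)) = -1.07 + j68.09 V
  V3 = 22.8·(cos(60.2°) + j·sin(60.2°)) = 11.33 + j19.79 V
Step 2 — Sum components: V_total = 3.711 + j110.1 V.
Step 3 — Convert to polar: |V_total| = 110.2 V, ∠V_total = 88.1°.

V_total = 110.2∠88.1° V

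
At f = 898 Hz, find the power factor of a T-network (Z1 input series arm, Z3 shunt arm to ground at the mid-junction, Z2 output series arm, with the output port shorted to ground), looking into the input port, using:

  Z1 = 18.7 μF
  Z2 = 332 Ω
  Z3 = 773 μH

Step 1 — Angular frequency: ω = 2π·f = 2π·898 = 5642 rad/s.
Step 2 — Component impedances:
  Z1: Z = 1/(jωC) = -j/(ω·C) = 0 - j9.478 Ω
  Z2: Z = R = 332 Ω
  Z3: Z = jωL = j·5642·0.000773 = 0 + j4.361 Ω
Step 3 — With the output port shorted to ground, the output series arm Z2 runs from the junction to ground; the shunt arm Z3 also runs from the junction to ground. They appear in parallel: Z3 || Z2 = 0.05729 + j4.361 Ω.
Step 4 — Series with input arm Z1: Z_in = Z1 + (Z3 || Z2) = 0.05729 - j5.117 Ω = 5.117∠-89.4° Ω.
Step 5 — Power factor: PF = cos(φ) = Re(Z)/|Z| = 0.057287/5.1173 = 0.01119.
Step 6 — Type: Im(Z) = -5.117 ⇒ leading (phase φ = -89.4°).

PF = 0.01119 (leading, φ = -89.4°)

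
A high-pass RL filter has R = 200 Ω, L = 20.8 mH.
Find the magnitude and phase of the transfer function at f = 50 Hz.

Step 1 — Angular frequency: ω = 2π·50 = 314.2 rad/s.
Step 2 — Transfer function: H(jω) = jωL/(R + jωL).
Step 3 — Numerator jωL = j·6.535; denominator R + jωL = 200 + j6.535.
Step 4 — H = 0.001066 + j0.03264.
Step 5 — Magnitude: |H| = 0.03266 (-29.7 dB); phase: φ = 88.1°.

|H| = 0.03266 (-29.7 dB), φ = 88.1°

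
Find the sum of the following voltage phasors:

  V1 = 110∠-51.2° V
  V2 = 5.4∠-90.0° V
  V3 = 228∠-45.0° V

Step 1 — Convert each phasor to rectangular form:
  V1 = 110·(cos(-51.2°) + j·sin(-51.2°)) = 68.93 - j85.73 V
  V2 = 5.4·(cos(-90.0°) + j·sin(-90.0°)) = 0 - j5.4 V
  V3 = 228·(cos(-45.0°) + j·sin(-45.0°)) = 161.2 - j161.2 V
Step 2 — Sum components: V_total = 230.1 - j252.3 V.
Step 3 — Convert to polar: |V_total| = 341.5 V, ∠V_total = -47.6°.

V_total = 341.5∠-47.6° V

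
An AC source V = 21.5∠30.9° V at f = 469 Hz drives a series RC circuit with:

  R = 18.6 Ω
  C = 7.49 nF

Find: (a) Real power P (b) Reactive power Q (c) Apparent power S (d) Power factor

Step 1 — Angular frequency: ω = 2π·f = 2π·469 = 2947 rad/s.
Step 2 — Component impedances:
  R: Z = R = 18.6 Ω
  C: Z = 1/(jωC) = -j/(ω·C) = 0 - j4.531e+04 Ω
Step 3 — Series combination: Z_total = R + C = 18.6 - j4.531e+04 Ω = 4.531e+04∠-90.0° Ω.
Step 4 — Source phasor: V = 21.5∠30.9° V = 18.45 + j11.04 V.
Step 5 — Current: I = V / Z = -0.0002435 + j0.0004073 A = 0.0004745∠120.9° A.
Step 6 — Complex power: S = V·I* = 4.189e-06 - j0.0102 VA.
Step 7 — Real power: P = Re(S) = 4.189e-06 W.
Step 8 — Reactive power: Q = Im(S) = -0.0102 VAR.
Step 9 — Apparent power: |S| = 0.0102 VA.
Step 10 — Power factor: PF = P/|S| = 0.0004105 (leading).

(a) P = 4.189e-06 W  (b) Q = -0.0102 VAR  (c) S = 0.0102 VA  (d) PF = 0.0004105 (leading)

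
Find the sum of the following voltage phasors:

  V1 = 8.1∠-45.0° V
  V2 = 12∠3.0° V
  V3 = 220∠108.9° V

Step 1 — Convert each phasor to rectangular form:
  V1 = 8.1·(cos(-45.0°) + j·sin(-45.0°)) = 5.728 - j5.728 V
  V2 = 12·(cos(3.0°) + j·sin(3.0°)) = 11.98 + j0.628 V
  V3 = 220·(cos(108.9°) + j·sin(108.9°)) = -71.26 + j208.1 V
Step 2 — Sum components: V_total = -53.55 + j203 V.
Step 3 — Convert to polar: |V_total| = 210 V, ∠V_total = 104.8°.

V_total = 210∠104.8° V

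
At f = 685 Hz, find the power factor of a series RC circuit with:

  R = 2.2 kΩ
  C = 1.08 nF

Step 1 — Angular frequency: ω = 2π·f = 2π·685 = 4304 rad/s.
Step 2 — Component impedances:
  R: Z = R = 2200 Ω
  C: Z = 1/(jωC) = -j/(ω·C) = 0 - j2.151e+05 Ω
Step 3 — Series combination: Z_total = R + C = 2200 - j2.151e+05 Ω = 2.151e+05∠-89.4° Ω.
Step 4 — Power factor: PF = cos(φ) = Re(Z)/|Z| = 2200/2.151e+05 = 0.01023.
Step 5 — Type: Im(Z) = -2.151e+05 ⇒ leading (phase φ = -89.4°).

PF = 0.01023 (leading, φ = -89.4°)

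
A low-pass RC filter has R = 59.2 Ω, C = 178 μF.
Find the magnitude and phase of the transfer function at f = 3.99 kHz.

Step 1 — Angular frequency: ω = 2π·3990 = 2.507e+04 rad/s.
Step 2 — Transfer function: H(jω) = 1/(1 + jωRC).
Step 3 — Denominator: 1 + jωRC = 1 + j·2.507e+04·59.2·0.000178 = 1 + j264.2.
Step 4 — H = 1.433e-05 - j0.003785.
Step 5 — Magnitude: |H| = 0.003785 (-48.4 dB); phase: φ = -89.8°.

|H| = 0.003785 (-48.4 dB), φ = -89.8°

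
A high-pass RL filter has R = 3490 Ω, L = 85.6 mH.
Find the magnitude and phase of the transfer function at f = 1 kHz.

Step 1 — Angular frequency: ω = 2π·1000 = 6283 rad/s.
Step 2 — Transfer function: H(jω) = jωL/(R + jωL).
Step 3 — Numerator jωL = j·537.8; denominator R + jωL = 3490 + j537.8.
Step 4 — H = 0.0232 + j0.1505.
Step 5 — Magnitude: |H| = 0.1523 (-16.3 dB); phase: φ = 81.2°.

|H| = 0.1523 (-16.3 dB), φ = 81.2°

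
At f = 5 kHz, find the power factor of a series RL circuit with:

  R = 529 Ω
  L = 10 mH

Step 1 — Angular frequency: ω = 2π·f = 2π·5000 = 3.142e+04 rad/s.
Step 2 — Component impedances:
  R: Z = R = 529 Ω
  L: Z = jωL = j·3.142e+04·0.01 = 0 + j314.2 Ω
Step 3 — Series combination: Z_total = R + L = 529 + j314.2 Ω = 615.3∠30.7° Ω.
Step 4 — Power factor: PF = cos(φ) = Re(Z)/|Z| = 529/615.25 = 0.8598.
Step 5 — Type: Im(Z) = 314.2 ⇒ lagging (phase φ = 30.7°).

PF = 0.8598 (lagging, φ = 30.7°)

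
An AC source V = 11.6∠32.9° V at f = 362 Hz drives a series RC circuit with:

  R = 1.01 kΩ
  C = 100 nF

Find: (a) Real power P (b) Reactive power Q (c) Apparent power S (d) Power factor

Step 1 — Angular frequency: ω = 2π·f = 2π·362 = 2275 rad/s.
Step 2 — Component impedances:
  R: Z = R = 1010 Ω
  C: Z = 1/(jωC) = -j/(ω·C) = 0 - j4397 Ω
Step 3 — Series combination: Z_total = R + C = 1010 - j4397 Ω = 4511∠-77.1° Ω.
Step 4 — Source phasor: V = 11.6∠32.9° V = 9.74 + j6.301 V.
Step 5 — Current: I = V / Z = -0.0008779 + j0.002417 A = 0.002571∠110.0° A.
Step 6 — Complex power: S = V·I* = 0.006679 - j0.02907 VA.
Step 7 — Real power: P = Re(S) = 0.006679 W.
Step 8 — Reactive power: Q = Im(S) = -0.02907 VAR.
Step 9 — Apparent power: |S| = 0.02983 VA.
Step 10 — Power factor: PF = P/|S| = 0.2239 (leading).

(a) P = 0.006679 W  (b) Q = -0.02907 VAR  (c) S = 0.02983 VA  (d) PF = 0.2239 (leading)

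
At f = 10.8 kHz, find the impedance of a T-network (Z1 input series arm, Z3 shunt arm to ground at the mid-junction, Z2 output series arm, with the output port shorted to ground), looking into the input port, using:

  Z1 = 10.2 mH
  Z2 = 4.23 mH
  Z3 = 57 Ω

Step 1 — Angular frequency: ω = 2π·f = 2π·1.08e+04 = 6.786e+04 rad/s.
Step 2 — Component impedances:
  Z1: Z = jωL = j·6.786e+04·0.0102 = 0 + j692.2 Ω
  Z2: Z = jωL = j·6.786e+04·0.00423 = 0 + j287 Ω
  Z3: Z = R = 57 Ω
Step 3 — With the output port shorted to ground, the output series arm Z2 runs from the junction to ground; the shunt arm Z3 also runs from the junction to ground. They appear in parallel: Z3 || Z2 = 54.84 + j10.89 Ω.
Step 4 — Series with input arm Z1: Z_in = Z1 + (Z3 || Z2) = 54.84 + j703 Ω = 705.2∠85.5° Ω.

Z = 54.84 + j703 Ω = 705.2∠85.5° Ω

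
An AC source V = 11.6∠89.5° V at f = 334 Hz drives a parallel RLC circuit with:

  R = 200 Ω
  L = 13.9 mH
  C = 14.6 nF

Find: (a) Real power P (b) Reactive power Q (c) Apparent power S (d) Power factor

Step 1 — Angular frequency: ω = 2π·f = 2π·334 = 2099 rad/s.
Step 2 — Component impedances:
  R: Z = R = 200 Ω
  L: Z = jωL = j·2099·0.0139 = 0 + j29.17 Ω
  C: Z = 1/(jωC) = -j/(ω·C) = 0 - j3.264e+04 Ω
Step 3 — Parallel combination: 1/Z_total = 1/R + 1/L + 1/C; Z_total = 4.173 + j28.59 Ω = 28.89∠81.7° Ω.
Step 4 — Source phasor: V = 11.6∠89.5° V = 0.1012 + j11.6 V.
Step 5 — Current: I = V / Z = 0.3978 + j0.05453 A = 0.4015∠7.8° A.
Step 6 — Complex power: S = V·I* = 0.6728 + j4.609 VA.
Step 7 — Real power: P = Re(S) = 0.6728 W.
Step 8 — Reactive power: Q = Im(S) = 4.609 VAR.
Step 9 — Apparent power: |S| = 4.658 VA.
Step 10 — Power factor: PF = P/|S| = 0.1445 (lagging).

(a) P = 0.6728 W  (b) Q = 4.609 VAR  (c) S = 4.658 VA  (d) PF = 0.1445 (lagging)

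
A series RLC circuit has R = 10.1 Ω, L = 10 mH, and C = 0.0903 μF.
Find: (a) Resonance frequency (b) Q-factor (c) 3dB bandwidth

Step 1 — Resonance: ω₀ = 1/√(LC) = 1/√(0.01·9.03e-08) = 3.328e+04 rad/s.
Step 2 — f₀ = ω₀/(2π) = 5296 Hz.
Step 3 — Series Q: Q = ω₀L/R = 3.328e+04·0.01/10.1 = 32.95.
Step 4 — Bandwidth: Δω = ω₀/Q = 1010 rad/s; BW = Δω/(2π) = 160.7 Hz.

(a) f₀ = 5296 Hz  (b) Q = 32.95  (c) BW = 160.7 Hz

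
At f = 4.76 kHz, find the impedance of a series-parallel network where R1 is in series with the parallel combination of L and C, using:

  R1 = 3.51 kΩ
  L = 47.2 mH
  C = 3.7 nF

Step 1 — Angular frequency: ω = 2π·f = 2π·4760 = 2.991e+04 rad/s.
Step 2 — Component impedances:
  R1: Z = R = 3510 Ω
  L: Z = jωL = j·2.991e+04·0.0472 = 0 + j1412 Ω
  C: Z = 1/(jωC) = -j/(ω·C) = 0 - j9037 Ω
Step 3 — Parallel branch: L || C = 1/(1/L + 1/C) = 0 + j1673 Ω.
Step 4 — Series with R1: Z_total = R1 + (L || C) = 3510 + j1673 Ω = 3888∠25.5° Ω.

Z = 3510 + j1673 Ω = 3888∠25.5° Ω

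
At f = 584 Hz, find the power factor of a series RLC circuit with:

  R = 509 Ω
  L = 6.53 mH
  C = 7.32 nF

Step 1 — Angular frequency: ω = 2π·f = 2π·584 = 3669 rad/s.
Step 2 — Component impedances:
  R: Z = R = 509 Ω
  L: Z = jωL = j·3669·0.00653 = 0 + j23.96 Ω
  C: Z = 1/(jωC) = -j/(ω·C) = 0 - j3.723e+04 Ω
Step 3 — Series combination: Z_total = R + L + C = 509 - j3.721e+04 Ω = 3.721e+04∠-89.2° Ω.
Step 4 — Power factor: PF = cos(φ) = Re(Z)/|Z| = 509/3.721e+04 = 0.01368.
Step 5 — Type: Im(Z) = -3.721e+04 ⇒ leading (phase φ = -89.2°).

PF = 0.01368 (leading, φ = -89.2°)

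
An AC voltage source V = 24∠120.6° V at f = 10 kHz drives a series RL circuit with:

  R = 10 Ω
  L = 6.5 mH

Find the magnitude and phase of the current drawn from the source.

Step 1 — Angular frequency: ω = 2π·f = 2π·1e+04 = 6.283e+04 rad/s.
Step 2 — Component impedances:
  R: Z = R = 10 Ω
  L: Z = jωL = j·6.283e+04·0.0065 = 0 + j408.4 Ω
Step 3 — Series combination: Z_total = R + L = 10 + j408.4 Ω = 408.5∠88.6° Ω.
Step 4 — Source phasor: V = 24∠120.6° V = -12.22 + j20.66 V.
Step 5 — Ohm's law: I = V / Z_total = (-12.22 + j20.66) / (10 + j408.4) = 0.04982 + j0.03113 A.
Step 6 — Convert to polar: |I| = 0.05875 A, ∠I = 32.0°.

I = 0.05875∠32.0° A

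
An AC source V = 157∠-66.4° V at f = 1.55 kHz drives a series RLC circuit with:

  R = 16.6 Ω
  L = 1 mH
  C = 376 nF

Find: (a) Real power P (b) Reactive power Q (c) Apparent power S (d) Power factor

Step 1 — Angular frequency: ω = 2π·f = 2π·1550 = 9739 rad/s.
Step 2 — Component impedances:
  R: Z = R = 16.6 Ω
  L: Z = jωL = j·9739·0.001 = 0 + j9.739 Ω
  C: Z = 1/(jωC) = -j/(ω·C) = 0 - j273.1 Ω
Step 3 — Series combination: Z_total = R + L + C = 16.6 - j263.3 Ω = 263.9∠-86.4° Ω.
Step 4 — Source phasor: V = 157∠-66.4° V = 62.85 - j143.9 V.
Step 5 — Current: I = V / Z = 0.5591 + j0.2034 A = 0.595∠20.0° A.
Step 6 — Complex power: S = V·I* = 5.877 - j93.23 VA.
Step 7 — Real power: P = Re(S) = 5.877 W.
Step 8 — Reactive power: Q = Im(S) = -93.23 VAR.
Step 9 — Apparent power: |S| = 93.41 VA.
Step 10 — Power factor: PF = P/|S| = 0.06291 (leading).

(a) P = 5.877 W  (b) Q = -93.23 VAR  (c) S = 93.41 VA  (d) PF = 0.06291 (leading)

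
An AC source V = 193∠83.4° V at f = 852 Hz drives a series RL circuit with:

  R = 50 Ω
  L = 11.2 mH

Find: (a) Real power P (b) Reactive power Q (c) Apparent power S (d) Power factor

Step 1 — Angular frequency: ω = 2π·f = 2π·852 = 5353 rad/s.
Step 2 — Component impedances:
  R: Z = R = 50 Ω
  L: Z = jωL = j·5353·0.0112 = 0 + j59.96 Ω
Step 3 — Series combination: Z_total = R + L = 50 + j59.96 Ω = 78.07∠50.2° Ω.
Step 4 — Source phasor: V = 193∠83.4° V = 22.18 + j191.7 V.
Step 5 — Current: I = V / Z = 2.068 + j1.355 A = 2.472∠33.2° A.
Step 6 — Complex power: S = V·I* = 305.6 + j366.4 VA.
Step 7 — Real power: P = Re(S) = 305.6 W.
Step 8 — Reactive power: Q = Im(S) = 366.4 VAR.
Step 9 — Apparent power: |S| = 477.1 VA.
Step 10 — Power factor: PF = P/|S| = 0.6405 (lagging).

(a) P = 305.6 W  (b) Q = 366.4 VAR  (c) S = 477.1 VA  (d) PF = 0.6405 (lagging)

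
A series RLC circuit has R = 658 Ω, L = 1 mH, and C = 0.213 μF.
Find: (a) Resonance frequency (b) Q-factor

Step 1 — Resonance condition Im(Z)=0 gives ω₀ = 1/√(LC).
Step 2 — ω₀ = 1/√(0.001·2.13e-07) = 6.852e+04 rad/s.
Step 3 — f₀ = ω₀/(2π) = 1.091e+04 Hz.
Step 4 — Series Q: Q = ω₀L/R = 6.852e+04·0.001/658 = 0.1041.

(a) f₀ = 1.091e+04 Hz  (b) Q = 0.1041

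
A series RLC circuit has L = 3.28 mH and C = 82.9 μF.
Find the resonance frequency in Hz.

Step 1 — Resonance condition Im(Z)=0 gives ω₀ = 1/√(LC).
Step 2 — ω₀ = 1/√(0.00328·8.29e-05) = 1918 rad/s.
Step 3 — f₀ = ω₀/(2π) = 305.2 Hz.

f₀ = 305.2 Hz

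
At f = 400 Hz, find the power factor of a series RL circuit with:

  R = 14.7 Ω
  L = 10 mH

Step 1 — Angular frequency: ω = 2π·f = 2π·400 = 2513 rad/s.
Step 2 — Component impedances:
  R: Z = R = 14.7 Ω
  L: Z = jωL = j·2513·0.01 = 0 + j25.13 Ω
Step 3 — Series combination: Z_total = R + L = 14.7 + j25.13 Ω = 29.12∠59.7° Ω.
Step 4 — Power factor: PF = cos(φ) = Re(Z)/|Z| = 14.7/29.116 = 0.5049.
Step 5 — Type: Im(Z) = 25.13 ⇒ lagging (phase φ = 59.7°).

PF = 0.5049 (lagging, φ = 59.7°)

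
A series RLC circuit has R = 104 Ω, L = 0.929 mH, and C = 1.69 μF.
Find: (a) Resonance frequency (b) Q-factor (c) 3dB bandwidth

Step 1 — Resonance condition Im(Z)=0 gives ω₀ = 1/√(LC).
Step 2 — ω₀ = 1/√(0.000929·1.69e-06) = 2.524e+04 rad/s.
Step 3 — f₀ = ω₀/(2π) = 4017 Hz.
Step 4 — Series Q: Q = ω₀L/R = 2.524e+04·0.000929/104 = 0.2254.
Step 5 — 3dB bandwidth: Δω = ω₀/Q = 1.119e+05 rad/s; BW = Δω/(2π) = 1.782e+04 Hz.

(a) f₀ = 4017 Hz  (b) Q = 0.2254  (c) BW = 1.782e+04 Hz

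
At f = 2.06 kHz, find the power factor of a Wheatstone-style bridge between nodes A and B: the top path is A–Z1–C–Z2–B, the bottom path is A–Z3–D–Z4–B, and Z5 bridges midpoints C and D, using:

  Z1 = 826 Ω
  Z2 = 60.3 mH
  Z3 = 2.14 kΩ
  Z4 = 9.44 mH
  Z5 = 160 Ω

Step 1 — Angular frequency: ω = 2π·f = 2π·2060 = 1.294e+04 rad/s.
Step 2 — Component impedances:
  Z1: Z = R = 826 Ω
  Z2: Z = jωL = j·1.294e+04·0.0603 = 0 + j780.5 Ω
  Z3: Z = R = 2140 Ω
  Z4: Z = jωL = j·1.294e+04·0.00944 = 0 + j122.2 Ω
  Z5: Z = R = 160 Ω
Step 3 — Bridge requires nodal analysis (the Z5 bridge couples midpoints C and D, so the two paths cannot be reduced to a simple series/parallel combination). Setting node B to ground and injecting 1 A at node A, the 3-node admittance system at A, C, D solves to V_A = Z_AB = 646.7 + j114.2 Ω = 656.7∠10.0° Ω.
Step 4 — Power factor: PF = cos(φ) = Re(Z)/|Z| = 646.7/656.7 = 0.9848.
Step 5 — Type: Im(Z) = 114.2 ⇒ lagging (phase φ = 10.0°).

PF = 0.9848 (lagging, φ = 10.0°)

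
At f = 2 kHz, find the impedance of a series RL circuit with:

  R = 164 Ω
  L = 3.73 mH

Step 1 — Angular frequency: ω = 2π·f = 2π·2000 = 1.257e+04 rad/s.
Step 2 — Component impedances:
  R: Z = R = 164 Ω
  L: Z = jωL = j·1.257e+04·0.00373 = 0 + j46.87 Ω
Step 3 — Series combination: Z_total = R + L = 164 + j46.87 Ω = 170.6∠16.0° Ω.

Z = 164 + j46.87 Ω = 170.6∠16.0° Ω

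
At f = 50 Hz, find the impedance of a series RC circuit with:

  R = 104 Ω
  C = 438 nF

Step 1 — Angular frequency: ω = 2π·f = 2π·50 = 314.2 rad/s.
Step 2 — Component impedances:
  R: Z = R = 104 Ω
  C: Z = 1/(jωC) = -j/(ω·C) = 0 - j7267 Ω
Step 3 — Series combination: Z_total = R + C = 104 - j7267 Ω = 7268∠-89.2° Ω.

Z = 104 - j7267 Ω = 7268∠-89.2° Ω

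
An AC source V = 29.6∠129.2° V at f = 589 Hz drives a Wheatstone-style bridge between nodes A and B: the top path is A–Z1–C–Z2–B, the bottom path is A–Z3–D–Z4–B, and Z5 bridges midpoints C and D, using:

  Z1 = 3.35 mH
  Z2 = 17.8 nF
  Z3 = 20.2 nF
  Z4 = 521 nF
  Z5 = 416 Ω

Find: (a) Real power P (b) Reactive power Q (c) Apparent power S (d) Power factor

Step 1 — Angular frequency: ω = 2π·f = 2π·589 = 3701 rad/s.
Step 2 — Component impedances:
  Z1: Z = jωL = j·3701·0.00335 = 0 + j12.4 Ω
  Z2: Z = 1/(jωC) = -j/(ω·C) = 0 - j1.518e+04 Ω
  Z3: Z = 1/(jωC) = -j/(ω·C) = 0 - j1.338e+04 Ω
  Z4: Z = 1/(jωC) = -j/(ω·C) = 0 - j518.6 Ω
  Z5: Z = R = 416 Ω
Step 3 — Bridge requires nodal analysis (the Z5 bridge couples midpoints C and D, so the two paths cannot be reduced to a simple series/parallel combination). Setting node B to ground and injecting 1 A at node A, the 3-node admittance system at A, C, D solves to V_A = Z_AB = 388.4 - j511.5 Ω = 642.3∠-52.8° Ω.
Step 4 — Source phasor: V = 29.6∠129.2° V = -18.71 + j22.94 V.
Step 5 — Current: I = V / Z = -0.04606 - j0.001598 A = 0.04609∠-178.0° A.
Step 6 — Complex power: S = V·I* = 0.825 - j1.086 VA.
Step 7 — Real power: P = Re(S) = 0.825 W.
Step 8 — Reactive power: Q = Im(S) = -1.086 VAR.
Step 9 — Apparent power: |S| = 1.364 VA.
Step 10 — Power factor: PF = P/|S| = 0.6048 (leading).

(a) P = 0.825 W  (b) Q = -1.086 VAR  (c) S = 1.364 VA  (d) PF = 0.6048 (leading)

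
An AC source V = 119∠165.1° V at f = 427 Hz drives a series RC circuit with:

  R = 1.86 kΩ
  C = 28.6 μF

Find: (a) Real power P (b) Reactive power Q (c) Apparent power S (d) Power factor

Step 1 — Angular frequency: ω = 2π·f = 2π·427 = 2683 rad/s.
Step 2 — Component impedances:
  R: Z = R = 1860 Ω
  C: Z = 1/(jωC) = -j/(ω·C) = 0 - j13.03 Ω
Step 3 — Series combination: Z_total = R + C = 1860 - j13.03 Ω = 1860∠-0.4° Ω.
Step 4 — Source phasor: V = 119∠165.1° V = -115 + j30.6 V.
Step 5 — Current: I = V / Z = -0.06194 + j0.01602 A = 0.06398∠165.5° A.
Step 6 — Complex power: S = V·I* = 7.613 - j0.05334 VA.
Step 7 — Real power: P = Re(S) = 7.613 W.
Step 8 — Reactive power: Q = Im(S) = -0.05334 VAR.
Step 9 — Apparent power: |S| = 7.613 VA.
Step 10 — Power factor: PF = P/|S| = 1 (leading).

(a) P = 7.613 W  (b) Q = -0.05334 VAR  (c) S = 7.613 VA  (d) PF = 1 (leading)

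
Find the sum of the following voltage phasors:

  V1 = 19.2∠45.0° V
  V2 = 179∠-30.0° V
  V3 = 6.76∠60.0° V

Step 1 — Convert each phasor to rectangular form:
  V1 = 19.2·(cos(45.0°) + j·sin(45.0°)) = 13.58 + j13.58 V
  V2 = 179·(cos(-30.0°) + j·sin(-30.0°)) = 155 - j89.5 V
  V3 = 6.76·(cos(60.0°) + j·sin(60.0°)) = 3.38 + j5.854 V
Step 2 — Sum components: V_total = 172 - j70.07 V.
Step 3 — Convert to polar: |V_total| = 185.7 V, ∠V_total = -22.2°.

V_total = 185.7∠-22.2° V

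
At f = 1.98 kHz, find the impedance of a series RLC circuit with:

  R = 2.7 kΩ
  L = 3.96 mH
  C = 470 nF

Step 1 — Angular frequency: ω = 2π·f = 2π·1980 = 1.244e+04 rad/s.
Step 2 — Component impedances:
  R: Z = R = 2700 Ω
  L: Z = jωL = j·1.244e+04·0.00396 = 0 + j49.27 Ω
  C: Z = 1/(jωC) = -j/(ω·C) = 0 - j171 Ω
Step 3 — Series combination: Z_total = R + L + C = 2700 - j121.8 Ω = 2703∠-2.6° Ω.

Z = 2700 - j121.8 Ω = 2703∠-2.6° Ω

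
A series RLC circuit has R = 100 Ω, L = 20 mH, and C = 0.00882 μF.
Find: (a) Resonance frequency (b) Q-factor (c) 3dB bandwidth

Step 1 — Resonance: ω₀ = 1/√(LC) = 1/√(0.02·8.82e-09) = 7.529e+04 rad/s.
Step 2 — f₀ = ω₀/(2π) = 1.198e+04 Hz.
Step 3 — Series Q: Q = ω₀L/R = 7.529e+04·0.02/100 = 15.06.
Step 4 — Bandwidth: Δω = ω₀/Q = 5000 rad/s; BW = Δω/(2π) = 795.8 Hz.

(a) f₀ = 1.198e+04 Hz  (b) Q = 15.06  (c) BW = 795.8 Hz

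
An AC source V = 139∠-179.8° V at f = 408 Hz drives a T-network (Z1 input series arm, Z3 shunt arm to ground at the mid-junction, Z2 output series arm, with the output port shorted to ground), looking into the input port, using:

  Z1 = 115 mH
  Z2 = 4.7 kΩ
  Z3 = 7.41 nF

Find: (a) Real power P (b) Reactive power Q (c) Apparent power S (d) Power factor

Step 1 — Angular frequency: ω = 2π·f = 2π·408 = 2564 rad/s.
Step 2 — Component impedances:
  Z1: Z = jωL = j·2564·0.115 = 0 + j294.8 Ω
  Z2: Z = R = 4700 Ω
  Z3: Z = 1/(jωC) = -j/(ω·C) = 0 - j5.264e+04 Ω
Step 3 — With the output port shorted to ground, the output series arm Z2 runs from the junction to ground; the shunt arm Z3 also runs from the junction to ground. They appear in parallel: Z3 || Z2 = 4663 - j416.3 Ω.
Step 4 — Series with input arm Z1: Z_in = Z1 + (Z3 || Z2) = 4663 - j121.5 Ω = 4664∠-1.5° Ω.
Step 5 — Source phasor: V = 139∠-179.8° V = -139 - j0.4852 V.
Step 6 — Current: I = V / Z = -0.02979 - j0.0008802 A = 0.0298∠-178.3° A.
Step 7 — Complex power: S = V·I* = 4.141 - j0.1079 VA.
Step 8 — Real power: P = Re(S) = 4.141 W.
Step 9 — Reactive power: Q = Im(S) = -0.1079 VAR.
Step 10 — Apparent power: |S| = 4.142 VA.
Step 11 — Power factor: PF = P/|S| = 0.9997 (leading).

(a) P = 4.141 W  (b) Q = -0.1079 VAR  (c) S = 4.142 VA  (d) PF = 0.9997 (leading)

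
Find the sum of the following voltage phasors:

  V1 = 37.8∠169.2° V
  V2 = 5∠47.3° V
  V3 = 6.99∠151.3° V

Step 1 — Convert each phasor to rectangular form:
  V1 = 37.8·(cos(169.2°) + j·sin(169.2°)) = -37.13 + j7.083 V
  V2 = 5·(cos(47.3°) + j·sin(47.3°)) = 3.391 + j3.675 V
  V3 = 6.99·(cos(151.3°) + j·sin(151.3°)) = -6.131 + j3.357 V
Step 2 — Sum components: V_total = -39.87 + j14.11 V.
Step 3 — Convert to polar: |V_total| = 42.3 V, ∠V_total = 160.5°.

V_total = 42.3∠160.5° V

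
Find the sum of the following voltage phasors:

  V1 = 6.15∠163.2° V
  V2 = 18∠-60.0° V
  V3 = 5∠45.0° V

Step 1 — Convert each phasor to rectangular form:
  V1 = 6.15·(cos(163.2°) + j·sin(163.2°)) = -5.888 + j1.778 V
  V2 = 18·(cos(-60.0°) + j·sin(-60.0°)) = 9 - j15.59 V
  V3 = 5·(cos(45.0°) + j·sin(45.0°)) = 3.536 + j3.536 V
Step 2 — Sum components: V_total = 6.648 - j10.28 V.
Step 3 — Convert to polar: |V_total| = 12.24 V, ∠V_total = -57.1°.

V_total = 12.24∠-57.1° V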